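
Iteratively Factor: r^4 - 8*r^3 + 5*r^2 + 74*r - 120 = (r - 2)*(r^3 - 6*r^2 - 7*r + 60) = (r - 4)*(r - 2)*(r^2 - 2*r - 15) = (r - 5)*(r - 4)*(r - 2)*(r + 3)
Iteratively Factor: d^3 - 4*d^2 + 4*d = (d)*(d^2 - 4*d + 4) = d*(d - 2)*(d - 2)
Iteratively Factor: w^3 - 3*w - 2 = (w - 2)*(w^2 + 2*w + 1) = (w - 2)*(w + 1)*(w + 1)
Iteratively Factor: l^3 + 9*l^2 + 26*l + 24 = (l + 2)*(l^2 + 7*l + 12) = (l + 2)*(l + 4)*(l + 3)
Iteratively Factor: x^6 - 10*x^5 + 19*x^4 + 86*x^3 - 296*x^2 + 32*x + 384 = (x + 3)*(x^5 - 13*x^4 + 58*x^3 - 88*x^2 - 32*x + 128) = (x - 4)*(x + 3)*(x^4 - 9*x^3 + 22*x^2 - 32) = (x - 4)*(x + 1)*(x + 3)*(x^3 - 10*x^2 + 32*x - 32) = (x - 4)^2*(x + 1)*(x + 3)*(x^2 - 6*x + 8) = (x - 4)^2*(x - 2)*(x + 1)*(x + 3)*(x - 4)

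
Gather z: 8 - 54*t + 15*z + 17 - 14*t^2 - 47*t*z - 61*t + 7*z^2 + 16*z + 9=-14*t^2 - 115*t + 7*z^2 + z*(31 - 47*t) + 34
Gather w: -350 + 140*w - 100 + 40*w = 180*w - 450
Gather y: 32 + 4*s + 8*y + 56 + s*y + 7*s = 11*s + y*(s + 8) + 88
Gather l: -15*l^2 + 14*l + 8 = -15*l^2 + 14*l + 8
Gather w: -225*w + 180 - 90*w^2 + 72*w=-90*w^2 - 153*w + 180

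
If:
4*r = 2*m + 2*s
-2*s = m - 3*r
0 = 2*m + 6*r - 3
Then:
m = 3/8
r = 3/8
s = 3/8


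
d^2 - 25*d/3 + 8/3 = (d - 8)*(d - 1/3)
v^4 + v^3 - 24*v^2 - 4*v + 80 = (v - 4)*(v - 2)*(v + 2)*(v + 5)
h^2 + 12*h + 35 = (h + 5)*(h + 7)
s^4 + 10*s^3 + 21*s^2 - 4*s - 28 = (s - 1)*(s + 2)^2*(s + 7)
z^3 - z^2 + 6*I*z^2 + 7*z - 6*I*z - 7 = (z - 1)*(z - I)*(z + 7*I)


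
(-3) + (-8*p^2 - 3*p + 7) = -8*p^2 - 3*p + 4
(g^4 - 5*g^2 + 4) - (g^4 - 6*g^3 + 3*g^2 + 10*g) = 6*g^3 - 8*g^2 - 10*g + 4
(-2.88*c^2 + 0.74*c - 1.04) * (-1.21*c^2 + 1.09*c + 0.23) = 3.4848*c^4 - 4.0346*c^3 + 1.4026*c^2 - 0.9634*c - 0.2392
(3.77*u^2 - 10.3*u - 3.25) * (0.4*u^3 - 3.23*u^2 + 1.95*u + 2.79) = 1.508*u^5 - 16.2971*u^4 + 39.3205*u^3 + 0.930799999999998*u^2 - 35.0745*u - 9.0675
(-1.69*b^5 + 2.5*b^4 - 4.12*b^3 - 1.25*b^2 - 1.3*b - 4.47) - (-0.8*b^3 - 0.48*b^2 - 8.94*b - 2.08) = -1.69*b^5 + 2.5*b^4 - 3.32*b^3 - 0.77*b^2 + 7.64*b - 2.39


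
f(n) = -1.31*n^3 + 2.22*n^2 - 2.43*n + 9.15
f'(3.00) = -24.48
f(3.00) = -13.53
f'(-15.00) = -953.28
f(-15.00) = 4966.35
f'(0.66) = -1.21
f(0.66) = 8.14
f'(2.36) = -13.84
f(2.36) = -1.44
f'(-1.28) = -14.55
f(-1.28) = 18.64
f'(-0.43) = -5.07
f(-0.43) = 10.71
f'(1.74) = -6.60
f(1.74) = 4.74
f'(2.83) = -21.34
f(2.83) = -9.64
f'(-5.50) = -145.73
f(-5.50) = 307.62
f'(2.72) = -19.43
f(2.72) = -7.40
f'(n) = -3.93*n^2 + 4.44*n - 2.43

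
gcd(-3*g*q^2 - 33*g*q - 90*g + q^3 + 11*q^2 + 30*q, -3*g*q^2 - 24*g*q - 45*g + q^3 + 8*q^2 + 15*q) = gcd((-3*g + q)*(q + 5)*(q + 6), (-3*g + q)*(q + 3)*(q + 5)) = -3*g*q - 15*g + q^2 + 5*q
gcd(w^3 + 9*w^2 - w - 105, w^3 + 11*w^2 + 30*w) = w + 5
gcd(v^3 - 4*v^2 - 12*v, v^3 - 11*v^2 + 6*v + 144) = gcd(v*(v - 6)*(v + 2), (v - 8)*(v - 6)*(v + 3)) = v - 6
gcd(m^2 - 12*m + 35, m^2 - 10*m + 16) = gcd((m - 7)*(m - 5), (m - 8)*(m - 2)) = 1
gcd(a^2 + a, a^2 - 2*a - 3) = a + 1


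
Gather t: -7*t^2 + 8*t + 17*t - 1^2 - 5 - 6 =-7*t^2 + 25*t - 12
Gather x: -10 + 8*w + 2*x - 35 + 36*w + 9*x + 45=44*w + 11*x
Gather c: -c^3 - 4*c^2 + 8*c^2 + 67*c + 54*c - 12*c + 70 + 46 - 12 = -c^3 + 4*c^2 + 109*c + 104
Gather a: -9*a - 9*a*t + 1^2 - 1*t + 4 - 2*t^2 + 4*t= a*(-9*t - 9) - 2*t^2 + 3*t + 5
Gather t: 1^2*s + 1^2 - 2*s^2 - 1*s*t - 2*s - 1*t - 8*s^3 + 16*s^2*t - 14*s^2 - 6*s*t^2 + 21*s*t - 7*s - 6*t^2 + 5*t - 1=-8*s^3 - 16*s^2 - 8*s + t^2*(-6*s - 6) + t*(16*s^2 + 20*s + 4)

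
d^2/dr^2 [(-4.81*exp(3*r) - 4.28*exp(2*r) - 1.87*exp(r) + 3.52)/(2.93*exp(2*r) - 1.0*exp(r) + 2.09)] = (-41.2933689999999*exp(6*r) + 42.2799*exp(5*r) - 106.744157*exp(4*r) + 326.535936*exp(3*r) - 124.492335*exp(2*r) - 161.391868*exp(r) - 0.811546999999999)*exp(r)/(25.153757*exp(6*r) - 25.7547*exp(5*r) + 62.617323*exp(4*r) - 37.7422*exp(3*r) + 44.665599*exp(2*r) - 13.1043*exp(r) + 9.129329)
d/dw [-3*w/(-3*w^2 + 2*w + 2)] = 3*(-3*w^2 - 2)/(9*w^4 - 12*w^3 - 8*w^2 + 8*w + 4)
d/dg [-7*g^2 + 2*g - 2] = 2 - 14*g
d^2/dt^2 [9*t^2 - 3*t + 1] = 18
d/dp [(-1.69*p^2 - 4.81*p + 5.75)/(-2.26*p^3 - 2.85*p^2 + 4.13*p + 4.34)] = (-3.8194*p^4 - 21.7412*p^3 + 18.2968*p^2 + 18.1058*p - 44.6229)/(5.1076*p^6 + 12.882*p^5 - 10.5451*p^4 - 43.1578*p^3 - 7.6811*p^2 + 35.8484*p + 18.8356)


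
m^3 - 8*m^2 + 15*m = m*(m - 5)*(m - 3)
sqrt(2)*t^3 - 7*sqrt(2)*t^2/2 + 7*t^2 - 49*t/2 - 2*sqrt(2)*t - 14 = (t - 4)*(t + 7*sqrt(2)/2)*(sqrt(2)*t + sqrt(2)/2)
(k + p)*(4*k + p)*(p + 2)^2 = 4*k^2*p^2 + 16*k^2*p + 16*k^2 + 5*k*p^3 + 20*k*p^2 + 20*k*p + p^4 + 4*p^3 + 4*p^2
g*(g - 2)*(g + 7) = g^3 + 5*g^2 - 14*g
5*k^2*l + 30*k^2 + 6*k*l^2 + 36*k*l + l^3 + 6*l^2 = (k + l)*(5*k + l)*(l + 6)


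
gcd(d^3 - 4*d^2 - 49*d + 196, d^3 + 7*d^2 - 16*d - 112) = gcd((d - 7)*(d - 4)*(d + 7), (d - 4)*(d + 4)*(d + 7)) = d^2 + 3*d - 28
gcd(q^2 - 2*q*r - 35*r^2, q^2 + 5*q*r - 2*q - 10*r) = q + 5*r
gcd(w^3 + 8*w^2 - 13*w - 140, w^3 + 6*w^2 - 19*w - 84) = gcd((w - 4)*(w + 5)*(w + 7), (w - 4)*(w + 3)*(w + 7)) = w^2 + 3*w - 28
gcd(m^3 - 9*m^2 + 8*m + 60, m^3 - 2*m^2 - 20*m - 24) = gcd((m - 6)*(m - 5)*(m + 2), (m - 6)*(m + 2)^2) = m^2 - 4*m - 12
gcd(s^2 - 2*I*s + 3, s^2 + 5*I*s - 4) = s + I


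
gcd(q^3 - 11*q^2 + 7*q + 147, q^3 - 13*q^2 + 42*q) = q - 7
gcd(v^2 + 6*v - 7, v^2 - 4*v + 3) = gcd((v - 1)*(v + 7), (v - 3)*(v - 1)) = v - 1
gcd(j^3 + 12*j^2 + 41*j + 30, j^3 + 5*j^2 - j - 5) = j^2 + 6*j + 5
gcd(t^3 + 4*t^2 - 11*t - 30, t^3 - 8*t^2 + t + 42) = t^2 - t - 6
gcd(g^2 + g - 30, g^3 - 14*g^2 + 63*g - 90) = g - 5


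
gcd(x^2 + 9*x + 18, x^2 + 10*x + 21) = x + 3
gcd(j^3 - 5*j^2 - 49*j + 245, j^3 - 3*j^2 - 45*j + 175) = j^2 + 2*j - 35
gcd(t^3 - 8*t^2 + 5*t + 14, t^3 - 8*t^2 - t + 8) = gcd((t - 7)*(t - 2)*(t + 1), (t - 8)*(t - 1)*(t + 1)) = t + 1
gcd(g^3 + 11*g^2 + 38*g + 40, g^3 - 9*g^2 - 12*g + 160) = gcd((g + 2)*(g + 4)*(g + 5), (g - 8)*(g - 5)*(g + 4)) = g + 4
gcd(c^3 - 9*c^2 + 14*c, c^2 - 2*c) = c^2 - 2*c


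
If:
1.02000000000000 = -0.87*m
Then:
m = -1.17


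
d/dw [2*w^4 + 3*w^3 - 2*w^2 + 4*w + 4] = 8*w^3 + 9*w^2 - 4*w + 4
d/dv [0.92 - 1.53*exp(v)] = -1.53*exp(v)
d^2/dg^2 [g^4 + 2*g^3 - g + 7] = 12*g*(g + 1)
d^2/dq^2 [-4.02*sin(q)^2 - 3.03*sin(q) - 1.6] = 3.03*sin(q) - 8.04*cos(2*q)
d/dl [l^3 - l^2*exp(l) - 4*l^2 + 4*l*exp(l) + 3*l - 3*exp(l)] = -l^2*exp(l) + 3*l^2 + 2*l*exp(l) - 8*l + exp(l) + 3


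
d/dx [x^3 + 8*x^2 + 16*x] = 3*x^2 + 16*x + 16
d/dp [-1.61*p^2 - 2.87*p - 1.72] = -3.22*p - 2.87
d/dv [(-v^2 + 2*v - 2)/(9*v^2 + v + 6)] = (-19*v^2 + 24*v + 14)/(81*v^4 + 18*v^3 + 109*v^2 + 12*v + 36)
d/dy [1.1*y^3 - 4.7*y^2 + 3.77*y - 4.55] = 3.3*y^2 - 9.4*y + 3.77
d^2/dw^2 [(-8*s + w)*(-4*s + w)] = 2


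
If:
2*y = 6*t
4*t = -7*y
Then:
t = 0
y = 0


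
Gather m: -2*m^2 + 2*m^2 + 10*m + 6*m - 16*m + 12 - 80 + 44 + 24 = 0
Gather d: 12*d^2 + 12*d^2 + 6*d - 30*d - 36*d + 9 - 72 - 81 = 24*d^2 - 60*d - 144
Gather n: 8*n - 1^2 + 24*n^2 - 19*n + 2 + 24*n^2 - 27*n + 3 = 48*n^2 - 38*n + 4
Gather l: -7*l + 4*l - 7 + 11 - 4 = -3*l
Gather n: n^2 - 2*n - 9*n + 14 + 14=n^2 - 11*n + 28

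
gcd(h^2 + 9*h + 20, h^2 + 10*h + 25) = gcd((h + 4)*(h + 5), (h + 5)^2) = h + 5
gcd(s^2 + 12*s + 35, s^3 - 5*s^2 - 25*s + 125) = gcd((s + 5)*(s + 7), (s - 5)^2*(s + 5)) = s + 5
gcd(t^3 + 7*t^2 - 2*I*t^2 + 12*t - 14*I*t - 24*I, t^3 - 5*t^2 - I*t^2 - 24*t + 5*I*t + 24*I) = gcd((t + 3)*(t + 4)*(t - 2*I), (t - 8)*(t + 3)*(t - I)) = t + 3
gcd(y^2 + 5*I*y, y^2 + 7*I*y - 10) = y + 5*I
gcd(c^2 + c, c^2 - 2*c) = c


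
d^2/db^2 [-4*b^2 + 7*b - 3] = -8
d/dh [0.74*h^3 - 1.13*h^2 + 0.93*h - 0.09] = 2.22*h^2 - 2.26*h + 0.93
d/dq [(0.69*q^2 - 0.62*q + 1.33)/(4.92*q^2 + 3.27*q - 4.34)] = (5.3067*q^2 - 19.0764*q - 1.6583)/(24.2064*q^4 + 32.1768*q^3 - 32.0127*q^2 - 28.3836*q + 18.8356)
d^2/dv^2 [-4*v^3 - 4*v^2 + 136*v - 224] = -24*v - 8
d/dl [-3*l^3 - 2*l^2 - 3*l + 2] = -9*l^2 - 4*l - 3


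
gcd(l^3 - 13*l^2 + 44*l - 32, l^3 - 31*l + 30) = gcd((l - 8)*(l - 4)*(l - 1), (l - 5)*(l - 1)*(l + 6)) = l - 1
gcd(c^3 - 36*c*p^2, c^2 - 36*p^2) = -c^2 + 36*p^2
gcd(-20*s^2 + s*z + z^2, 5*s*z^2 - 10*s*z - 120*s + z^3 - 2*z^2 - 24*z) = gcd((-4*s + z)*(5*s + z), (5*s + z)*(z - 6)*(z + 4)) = 5*s + z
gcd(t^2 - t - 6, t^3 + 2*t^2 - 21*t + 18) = t - 3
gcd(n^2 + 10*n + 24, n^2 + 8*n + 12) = n + 6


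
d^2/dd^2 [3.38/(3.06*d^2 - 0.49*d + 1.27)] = (-63.297936*d^2 + 10.135944*d + 3.38*(6.12*d - 0.49)*(12.24*d - 0.98) - 26.270712)/(3.06*d^2 - 0.49*d + 1.27)^3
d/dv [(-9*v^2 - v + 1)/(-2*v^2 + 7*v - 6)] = (-65*v^2 + 112*v - 1)/(4*v^4 - 28*v^3 + 73*v^2 - 84*v + 36)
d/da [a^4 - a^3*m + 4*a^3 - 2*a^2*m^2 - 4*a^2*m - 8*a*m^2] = 4*a^3 - 3*a^2*m + 12*a^2 - 4*a*m^2 - 8*a*m - 8*m^2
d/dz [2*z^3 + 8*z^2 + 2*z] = 6*z^2 + 16*z + 2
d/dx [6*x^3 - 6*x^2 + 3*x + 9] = 18*x^2 - 12*x + 3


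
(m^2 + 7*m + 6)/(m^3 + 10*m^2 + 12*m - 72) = (m + 1)/(m^2 + 4*m - 12)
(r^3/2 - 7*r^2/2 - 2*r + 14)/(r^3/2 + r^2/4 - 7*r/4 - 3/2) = 2*(r^2 - 5*r - 14)/(2*r^2 + 5*r + 3)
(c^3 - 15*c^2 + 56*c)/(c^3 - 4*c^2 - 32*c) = (c - 7)/(c + 4)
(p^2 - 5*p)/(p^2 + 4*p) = (p - 5)/(p + 4)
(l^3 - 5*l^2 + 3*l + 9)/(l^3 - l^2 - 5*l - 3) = (l - 3)/(l + 1)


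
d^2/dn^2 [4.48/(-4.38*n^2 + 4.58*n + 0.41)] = (-171.892224*n^2 + 179.741184*n + 4.48*(8.76*n - 4.58)*(17.52*n - 9.16) + 16.090368)/(-4.38*n^2 + 4.58*n + 0.41)^3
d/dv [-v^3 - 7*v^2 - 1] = v*(-3*v - 14)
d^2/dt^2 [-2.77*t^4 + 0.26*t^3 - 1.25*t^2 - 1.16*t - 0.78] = -33.24*t^2 + 1.56*t - 2.5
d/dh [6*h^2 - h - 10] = 12*h - 1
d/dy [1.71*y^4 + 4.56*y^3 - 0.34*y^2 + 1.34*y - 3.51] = 6.84*y^3 + 13.68*y^2 - 0.68*y + 1.34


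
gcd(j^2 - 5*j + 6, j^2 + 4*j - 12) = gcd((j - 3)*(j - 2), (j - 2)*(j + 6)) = j - 2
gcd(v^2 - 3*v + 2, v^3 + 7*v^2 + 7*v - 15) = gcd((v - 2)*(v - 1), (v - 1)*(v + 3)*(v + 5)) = v - 1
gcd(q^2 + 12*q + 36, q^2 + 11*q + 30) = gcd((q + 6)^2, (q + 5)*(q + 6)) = q + 6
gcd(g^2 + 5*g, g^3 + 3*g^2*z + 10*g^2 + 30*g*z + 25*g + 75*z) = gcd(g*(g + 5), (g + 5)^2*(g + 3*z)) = g + 5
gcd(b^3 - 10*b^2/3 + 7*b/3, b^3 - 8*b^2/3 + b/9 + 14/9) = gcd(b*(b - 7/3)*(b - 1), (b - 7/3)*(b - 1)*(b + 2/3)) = b^2 - 10*b/3 + 7/3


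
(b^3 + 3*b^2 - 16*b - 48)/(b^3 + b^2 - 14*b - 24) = (b + 4)/(b + 2)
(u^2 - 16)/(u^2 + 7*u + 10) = (u^2 - 16)/(u^2 + 7*u + 10)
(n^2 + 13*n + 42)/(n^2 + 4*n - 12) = (n + 7)/(n - 2)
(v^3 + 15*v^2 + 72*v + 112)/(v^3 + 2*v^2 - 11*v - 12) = (v^2 + 11*v + 28)/(v^2 - 2*v - 3)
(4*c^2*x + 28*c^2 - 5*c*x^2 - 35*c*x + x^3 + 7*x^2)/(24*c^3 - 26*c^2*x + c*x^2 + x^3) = (x + 7)/(6*c + x)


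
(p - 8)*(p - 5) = p^2 - 13*p + 40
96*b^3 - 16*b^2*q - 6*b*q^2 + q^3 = (-6*b + q)*(-4*b + q)*(4*b + q)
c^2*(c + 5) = c^3 + 5*c^2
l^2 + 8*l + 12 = (l + 2)*(l + 6)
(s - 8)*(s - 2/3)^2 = s^3 - 28*s^2/3 + 100*s/9 - 32/9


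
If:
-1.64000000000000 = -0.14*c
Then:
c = 11.71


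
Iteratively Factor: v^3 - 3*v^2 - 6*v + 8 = (v - 4)*(v^2 + v - 2) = (v - 4)*(v - 1)*(v + 2)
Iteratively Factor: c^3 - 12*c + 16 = (c - 2)*(c^2 + 2*c - 8) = (c - 2)^2*(c + 4)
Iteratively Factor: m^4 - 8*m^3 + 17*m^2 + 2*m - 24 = (m - 3)*(m^3 - 5*m^2 + 2*m + 8) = (m - 3)*(m - 2)*(m^2 - 3*m - 4) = (m - 3)*(m - 2)*(m + 1)*(m - 4)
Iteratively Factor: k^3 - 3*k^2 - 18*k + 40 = (k + 4)*(k^2 - 7*k + 10) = (k - 5)*(k + 4)*(k - 2)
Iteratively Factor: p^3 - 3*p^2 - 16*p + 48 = (p + 4)*(p^2 - 7*p + 12) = (p - 3)*(p + 4)*(p - 4)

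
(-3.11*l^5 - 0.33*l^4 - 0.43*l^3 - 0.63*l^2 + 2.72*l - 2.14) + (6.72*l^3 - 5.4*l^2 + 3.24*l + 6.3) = -3.11*l^5 - 0.33*l^4 + 6.29*l^3 - 6.03*l^2 + 5.96*l + 4.16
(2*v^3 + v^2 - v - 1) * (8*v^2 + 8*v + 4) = 16*v^5 + 24*v^4 + 8*v^3 - 12*v^2 - 12*v - 4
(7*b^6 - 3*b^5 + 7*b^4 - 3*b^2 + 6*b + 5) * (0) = 0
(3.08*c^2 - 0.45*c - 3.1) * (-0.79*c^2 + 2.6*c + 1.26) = -2.4332*c^4 + 8.3635*c^3 + 5.1598*c^2 - 8.627*c - 3.906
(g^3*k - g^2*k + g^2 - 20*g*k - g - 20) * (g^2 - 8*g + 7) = g^5*k - 9*g^4*k + g^4 - 5*g^3*k - 9*g^3 + 153*g^2*k - 5*g^2 - 140*g*k + 153*g - 140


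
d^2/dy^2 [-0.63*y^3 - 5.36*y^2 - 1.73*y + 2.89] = -3.78*y - 10.72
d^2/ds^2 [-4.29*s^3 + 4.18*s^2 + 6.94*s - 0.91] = 8.36 - 25.74*s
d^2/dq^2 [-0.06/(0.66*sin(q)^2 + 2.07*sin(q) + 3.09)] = (0.104544*sin(q)^4 + 0.245916*sin(q)^3 - 0.389178*sin(q)^2 - 0.87561*sin(q) - 0.26946)/(0.66*sin(q)^2 + 2.07*sin(q) + 3.09)^3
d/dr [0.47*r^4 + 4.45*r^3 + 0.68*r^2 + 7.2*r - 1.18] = 1.88*r^3 + 13.35*r^2 + 1.36*r + 7.2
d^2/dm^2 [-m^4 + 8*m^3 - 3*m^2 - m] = -12*m^2 + 48*m - 6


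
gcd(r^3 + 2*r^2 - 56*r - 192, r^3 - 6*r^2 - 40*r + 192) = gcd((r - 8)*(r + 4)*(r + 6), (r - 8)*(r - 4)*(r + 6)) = r^2 - 2*r - 48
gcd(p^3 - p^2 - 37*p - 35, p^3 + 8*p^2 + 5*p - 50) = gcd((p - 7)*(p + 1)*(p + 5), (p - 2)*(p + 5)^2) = p + 5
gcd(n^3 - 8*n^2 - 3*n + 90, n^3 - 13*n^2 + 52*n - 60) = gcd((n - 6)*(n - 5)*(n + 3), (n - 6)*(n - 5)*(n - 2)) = n^2 - 11*n + 30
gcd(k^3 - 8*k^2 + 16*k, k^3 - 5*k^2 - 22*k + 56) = 1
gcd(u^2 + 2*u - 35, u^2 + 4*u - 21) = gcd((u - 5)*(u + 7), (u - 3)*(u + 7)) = u + 7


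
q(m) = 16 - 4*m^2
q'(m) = -8*m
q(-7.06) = -183.37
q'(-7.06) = 56.48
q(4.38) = -60.74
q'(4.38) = -35.04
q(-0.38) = 15.42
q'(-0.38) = 3.04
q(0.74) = 13.81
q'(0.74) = -5.92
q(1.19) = 10.34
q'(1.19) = -9.52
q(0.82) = 13.31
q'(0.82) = -6.56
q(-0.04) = 15.99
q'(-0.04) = 0.32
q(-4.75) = -74.25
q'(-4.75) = 38.00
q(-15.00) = -884.00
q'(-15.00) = 120.00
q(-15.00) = -884.00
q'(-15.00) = 120.00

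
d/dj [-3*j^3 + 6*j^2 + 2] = 3*j*(4 - 3*j)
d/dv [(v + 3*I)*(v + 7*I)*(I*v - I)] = 3*I*v^2 - 2*v*(10 + I) + 10 - 21*I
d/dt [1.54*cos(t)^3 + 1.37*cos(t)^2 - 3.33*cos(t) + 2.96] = (-4.62*cos(t)^2 - 2.74*cos(t) + 3.33)*sin(t)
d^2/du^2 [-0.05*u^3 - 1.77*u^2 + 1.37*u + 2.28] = -0.3*u - 3.54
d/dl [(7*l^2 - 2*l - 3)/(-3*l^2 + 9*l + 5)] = (57*l^2 + 52*l + 17)/(9*l^4 - 54*l^3 + 51*l^2 + 90*l + 25)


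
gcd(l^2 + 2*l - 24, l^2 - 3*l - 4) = l - 4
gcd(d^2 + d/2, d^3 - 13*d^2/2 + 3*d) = d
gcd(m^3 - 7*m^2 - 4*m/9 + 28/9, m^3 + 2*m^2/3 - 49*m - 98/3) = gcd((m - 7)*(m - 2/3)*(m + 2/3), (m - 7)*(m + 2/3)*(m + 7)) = m^2 - 19*m/3 - 14/3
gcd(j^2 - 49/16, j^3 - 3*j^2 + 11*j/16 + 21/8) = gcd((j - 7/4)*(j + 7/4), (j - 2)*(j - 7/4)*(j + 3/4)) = j - 7/4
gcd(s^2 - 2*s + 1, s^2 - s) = s - 1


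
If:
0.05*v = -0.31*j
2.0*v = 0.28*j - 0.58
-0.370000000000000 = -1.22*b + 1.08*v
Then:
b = 0.05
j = 0.05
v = -0.28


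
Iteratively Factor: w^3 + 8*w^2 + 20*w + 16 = (w + 4)*(w^2 + 4*w + 4) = (w + 2)*(w + 4)*(w + 2)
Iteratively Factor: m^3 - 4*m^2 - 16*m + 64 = (m - 4)*(m^2 - 16) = (m - 4)^2*(m + 4)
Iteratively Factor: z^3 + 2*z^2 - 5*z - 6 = (z + 1)*(z^2 + z - 6) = (z - 2)*(z + 1)*(z + 3)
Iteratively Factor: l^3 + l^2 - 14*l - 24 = (l + 3)*(l^2 - 2*l - 8) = (l - 4)*(l + 3)*(l + 2)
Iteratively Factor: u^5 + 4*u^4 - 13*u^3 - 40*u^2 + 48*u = (u + 4)*(u^4 - 13*u^2 + 12*u) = (u - 3)*(u + 4)*(u^3 + 3*u^2 - 4*u) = (u - 3)*(u + 4)^2*(u^2 - u) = (u - 3)*(u - 1)*(u + 4)^2*(u)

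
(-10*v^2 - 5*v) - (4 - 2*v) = -10*v^2 - 3*v - 4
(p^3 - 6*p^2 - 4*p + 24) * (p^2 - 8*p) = p^5 - 14*p^4 + 44*p^3 + 56*p^2 - 192*p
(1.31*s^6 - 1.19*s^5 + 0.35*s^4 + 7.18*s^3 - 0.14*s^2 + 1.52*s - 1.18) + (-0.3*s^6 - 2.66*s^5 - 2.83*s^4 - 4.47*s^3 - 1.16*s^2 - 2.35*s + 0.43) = 1.01*s^6 - 3.85*s^5 - 2.48*s^4 + 2.71*s^3 - 1.3*s^2 - 0.83*s - 0.75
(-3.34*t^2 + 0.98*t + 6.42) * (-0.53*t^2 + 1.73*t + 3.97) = 1.7702*t^4 - 6.2976*t^3 - 14.967*t^2 + 14.9972*t + 25.4874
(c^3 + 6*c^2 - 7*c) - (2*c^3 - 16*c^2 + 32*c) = -c^3 + 22*c^2 - 39*c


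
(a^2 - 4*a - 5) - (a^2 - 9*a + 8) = 5*a - 13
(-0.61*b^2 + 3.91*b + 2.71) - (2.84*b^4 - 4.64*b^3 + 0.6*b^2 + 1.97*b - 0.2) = -2.84*b^4 + 4.64*b^3 - 1.21*b^2 + 1.94*b + 2.91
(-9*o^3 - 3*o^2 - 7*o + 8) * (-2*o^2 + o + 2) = 18*o^5 - 3*o^4 - 7*o^3 - 29*o^2 - 6*o + 16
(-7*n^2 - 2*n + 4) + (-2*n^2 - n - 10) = -9*n^2 - 3*n - 6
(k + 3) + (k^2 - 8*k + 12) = k^2 - 7*k + 15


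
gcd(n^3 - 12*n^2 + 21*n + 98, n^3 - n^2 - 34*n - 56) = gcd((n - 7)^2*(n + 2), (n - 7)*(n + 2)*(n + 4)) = n^2 - 5*n - 14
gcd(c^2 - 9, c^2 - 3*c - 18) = c + 3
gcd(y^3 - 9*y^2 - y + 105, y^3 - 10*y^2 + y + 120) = y^2 - 2*y - 15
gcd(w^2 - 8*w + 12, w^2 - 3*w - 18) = w - 6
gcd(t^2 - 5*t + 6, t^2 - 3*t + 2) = t - 2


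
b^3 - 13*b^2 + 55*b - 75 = (b - 5)^2*(b - 3)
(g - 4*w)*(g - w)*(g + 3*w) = g^3 - 2*g^2*w - 11*g*w^2 + 12*w^3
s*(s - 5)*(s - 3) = s^3 - 8*s^2 + 15*s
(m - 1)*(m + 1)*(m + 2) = m^3 + 2*m^2 - m - 2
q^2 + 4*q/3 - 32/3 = (q - 8/3)*(q + 4)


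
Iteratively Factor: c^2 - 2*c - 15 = (c - 5)*(c + 3)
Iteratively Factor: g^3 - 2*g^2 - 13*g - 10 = (g + 1)*(g^2 - 3*g - 10) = (g + 1)*(g + 2)*(g - 5)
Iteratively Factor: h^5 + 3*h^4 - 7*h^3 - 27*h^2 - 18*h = (h + 1)*(h^4 + 2*h^3 - 9*h^2 - 18*h) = (h + 1)*(h + 3)*(h^3 - h^2 - 6*h) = h*(h + 1)*(h + 3)*(h^2 - h - 6) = h*(h - 3)*(h + 1)*(h + 3)*(h + 2)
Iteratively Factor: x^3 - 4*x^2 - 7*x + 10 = (x - 5)*(x^2 + x - 2) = (x - 5)*(x - 1)*(x + 2)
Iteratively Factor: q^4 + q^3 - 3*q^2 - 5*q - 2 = (q + 1)*(q^3 - 3*q - 2) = (q + 1)^2*(q^2 - q - 2) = (q + 1)^3*(q - 2)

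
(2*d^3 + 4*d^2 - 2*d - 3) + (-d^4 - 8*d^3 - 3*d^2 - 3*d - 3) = -d^4 - 6*d^3 + d^2 - 5*d - 6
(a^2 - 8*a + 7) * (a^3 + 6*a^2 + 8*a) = a^5 - 2*a^4 - 33*a^3 - 22*a^2 + 56*a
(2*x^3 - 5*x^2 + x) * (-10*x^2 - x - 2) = -20*x^5 + 48*x^4 - 9*x^3 + 9*x^2 - 2*x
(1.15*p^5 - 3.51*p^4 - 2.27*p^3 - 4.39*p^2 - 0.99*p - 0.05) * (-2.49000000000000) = -2.8635*p^5 + 8.7399*p^4 + 5.6523*p^3 + 10.9311*p^2 + 2.4651*p + 0.1245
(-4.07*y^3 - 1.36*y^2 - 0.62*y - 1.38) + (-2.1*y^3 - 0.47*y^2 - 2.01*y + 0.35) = -6.17*y^3 - 1.83*y^2 - 2.63*y - 1.03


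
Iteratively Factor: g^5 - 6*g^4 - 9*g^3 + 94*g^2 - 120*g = (g - 3)*(g^4 - 3*g^3 - 18*g^2 + 40*g) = (g - 3)*(g - 2)*(g^3 - g^2 - 20*g) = (g - 5)*(g - 3)*(g - 2)*(g^2 + 4*g) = g*(g - 5)*(g - 3)*(g - 2)*(g + 4)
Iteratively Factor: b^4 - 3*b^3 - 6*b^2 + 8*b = (b + 2)*(b^3 - 5*b^2 + 4*b) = b*(b + 2)*(b^2 - 5*b + 4) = b*(b - 4)*(b + 2)*(b - 1)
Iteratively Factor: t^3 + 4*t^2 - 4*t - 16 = (t - 2)*(t^2 + 6*t + 8) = (t - 2)*(t + 2)*(t + 4)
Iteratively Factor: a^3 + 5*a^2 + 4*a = (a)*(a^2 + 5*a + 4) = a*(a + 4)*(a + 1)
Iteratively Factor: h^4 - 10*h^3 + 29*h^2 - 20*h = (h - 4)*(h^3 - 6*h^2 + 5*h) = (h - 4)*(h - 1)*(h^2 - 5*h) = h*(h - 4)*(h - 1)*(h - 5)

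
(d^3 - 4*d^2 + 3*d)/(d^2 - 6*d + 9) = d*(d - 1)/(d - 3)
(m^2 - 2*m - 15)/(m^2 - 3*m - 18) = (m - 5)/(m - 6)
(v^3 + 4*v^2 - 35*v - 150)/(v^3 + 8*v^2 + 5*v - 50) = (v - 6)/(v - 2)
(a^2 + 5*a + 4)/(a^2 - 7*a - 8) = (a + 4)/(a - 8)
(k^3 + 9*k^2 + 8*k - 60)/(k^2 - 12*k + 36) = (k^3 + 9*k^2 + 8*k - 60)/(k^2 - 12*k + 36)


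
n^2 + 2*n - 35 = (n - 5)*(n + 7)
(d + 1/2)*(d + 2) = d^2 + 5*d/2 + 1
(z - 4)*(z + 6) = z^2 + 2*z - 24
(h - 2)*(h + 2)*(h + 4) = h^3 + 4*h^2 - 4*h - 16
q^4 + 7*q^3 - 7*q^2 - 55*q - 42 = (q - 3)*(q + 1)*(q + 2)*(q + 7)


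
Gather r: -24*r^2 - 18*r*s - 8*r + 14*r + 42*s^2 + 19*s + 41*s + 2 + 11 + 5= -24*r^2 + r*(6 - 18*s) + 42*s^2 + 60*s + 18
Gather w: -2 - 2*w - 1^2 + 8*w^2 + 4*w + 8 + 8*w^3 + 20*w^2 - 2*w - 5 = 8*w^3 + 28*w^2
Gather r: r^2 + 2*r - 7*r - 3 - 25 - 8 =r^2 - 5*r - 36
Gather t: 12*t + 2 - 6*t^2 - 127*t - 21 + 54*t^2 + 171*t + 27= 48*t^2 + 56*t + 8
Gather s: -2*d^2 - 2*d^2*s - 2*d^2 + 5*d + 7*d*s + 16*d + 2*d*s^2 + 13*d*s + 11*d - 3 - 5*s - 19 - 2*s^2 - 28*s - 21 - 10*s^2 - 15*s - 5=-4*d^2 + 32*d + s^2*(2*d - 12) + s*(-2*d^2 + 20*d - 48) - 48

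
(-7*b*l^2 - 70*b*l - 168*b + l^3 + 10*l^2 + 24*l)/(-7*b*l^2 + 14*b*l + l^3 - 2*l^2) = (l^2 + 10*l + 24)/(l*(l - 2))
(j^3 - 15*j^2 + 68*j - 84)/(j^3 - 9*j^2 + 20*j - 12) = (j - 7)/(j - 1)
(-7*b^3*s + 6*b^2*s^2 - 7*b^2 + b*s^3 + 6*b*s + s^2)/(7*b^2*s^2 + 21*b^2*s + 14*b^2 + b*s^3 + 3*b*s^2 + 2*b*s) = (-b^2*s + b*s^2 - b + s)/(b*(s^2 + 3*s + 2))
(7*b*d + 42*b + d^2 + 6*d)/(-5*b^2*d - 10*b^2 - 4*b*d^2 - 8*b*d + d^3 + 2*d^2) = (-7*b*d - 42*b - d^2 - 6*d)/(5*b^2*d + 10*b^2 + 4*b*d^2 + 8*b*d - d^3 - 2*d^2)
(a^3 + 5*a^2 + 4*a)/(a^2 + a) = a + 4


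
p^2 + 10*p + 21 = (p + 3)*(p + 7)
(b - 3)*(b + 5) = b^2 + 2*b - 15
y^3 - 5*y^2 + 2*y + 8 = (y - 4)*(y - 2)*(y + 1)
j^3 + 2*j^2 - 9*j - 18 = (j - 3)*(j + 2)*(j + 3)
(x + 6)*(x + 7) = x^2 + 13*x + 42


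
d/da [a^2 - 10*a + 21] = 2*a - 10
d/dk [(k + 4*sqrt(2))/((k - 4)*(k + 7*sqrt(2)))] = (-(k - 4)*(k + 4*sqrt(2)) + (k - 4)*(k + 7*sqrt(2)) - (k + 4*sqrt(2))*(k + 7*sqrt(2)))/((k - 4)^2*(k + 7*sqrt(2))^2)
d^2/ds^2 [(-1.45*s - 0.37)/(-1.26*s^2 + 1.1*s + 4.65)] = ((2.2576 - 10.962*s)*(-1.26*s^2 + 1.1*s + 4.65) - (1.45*s + 0.37)*(2.52*s - 1.1)*(5.04*s - 2.2))/(-1.26*s^2 + 1.1*s + 4.65)^3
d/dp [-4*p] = -4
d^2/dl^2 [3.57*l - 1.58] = 0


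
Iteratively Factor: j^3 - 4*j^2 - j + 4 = (j - 4)*(j^2 - 1) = (j - 4)*(j + 1)*(j - 1)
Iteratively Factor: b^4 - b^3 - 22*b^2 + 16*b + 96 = (b - 4)*(b^3 + 3*b^2 - 10*b - 24) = (b - 4)*(b + 2)*(b^2 + b - 12) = (b - 4)*(b - 3)*(b + 2)*(b + 4)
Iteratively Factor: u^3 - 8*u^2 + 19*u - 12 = (u - 4)*(u^2 - 4*u + 3) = (u - 4)*(u - 1)*(u - 3)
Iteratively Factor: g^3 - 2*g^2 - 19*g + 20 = (g - 1)*(g^2 - g - 20) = (g - 1)*(g + 4)*(g - 5)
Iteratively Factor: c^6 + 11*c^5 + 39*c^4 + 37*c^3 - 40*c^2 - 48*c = (c + 1)*(c^5 + 10*c^4 + 29*c^3 + 8*c^2 - 48*c) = (c + 1)*(c + 4)*(c^4 + 6*c^3 + 5*c^2 - 12*c) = c*(c + 1)*(c + 4)*(c^3 + 6*c^2 + 5*c - 12) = c*(c - 1)*(c + 1)*(c + 4)*(c^2 + 7*c + 12) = c*(c - 1)*(c + 1)*(c + 4)^2*(c + 3)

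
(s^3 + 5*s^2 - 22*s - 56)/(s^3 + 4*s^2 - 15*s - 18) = (s^3 + 5*s^2 - 22*s - 56)/(s^3 + 4*s^2 - 15*s - 18)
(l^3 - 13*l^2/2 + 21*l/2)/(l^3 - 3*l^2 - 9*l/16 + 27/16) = 8*l*(2*l - 7)/(16*l^2 - 9)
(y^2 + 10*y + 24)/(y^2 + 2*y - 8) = (y + 6)/(y - 2)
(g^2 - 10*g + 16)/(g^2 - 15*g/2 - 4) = 2*(g - 2)/(2*g + 1)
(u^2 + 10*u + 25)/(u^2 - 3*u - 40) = (u + 5)/(u - 8)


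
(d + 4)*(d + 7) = d^2 + 11*d + 28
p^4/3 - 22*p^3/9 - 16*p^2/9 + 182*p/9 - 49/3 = (p/3 + 1)*(p - 7)*(p - 7/3)*(p - 1)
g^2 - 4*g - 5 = (g - 5)*(g + 1)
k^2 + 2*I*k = k*(k + 2*I)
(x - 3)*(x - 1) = x^2 - 4*x + 3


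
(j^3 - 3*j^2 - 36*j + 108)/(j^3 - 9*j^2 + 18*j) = (j + 6)/j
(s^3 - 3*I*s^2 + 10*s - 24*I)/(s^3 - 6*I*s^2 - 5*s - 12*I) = (s^2 + I*s + 6)/(s^2 - 2*I*s + 3)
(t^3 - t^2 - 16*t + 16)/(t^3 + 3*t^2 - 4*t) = (t - 4)/t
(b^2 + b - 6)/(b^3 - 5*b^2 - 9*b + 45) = (b - 2)/(b^2 - 8*b + 15)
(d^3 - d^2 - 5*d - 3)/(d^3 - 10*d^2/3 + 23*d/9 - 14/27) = 27*(d^3 - d^2 - 5*d - 3)/(27*d^3 - 90*d^2 + 69*d - 14)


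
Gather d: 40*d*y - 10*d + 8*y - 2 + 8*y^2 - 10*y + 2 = d*(40*y - 10) + 8*y^2 - 2*y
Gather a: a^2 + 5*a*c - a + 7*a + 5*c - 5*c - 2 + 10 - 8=a^2 + a*(5*c + 6)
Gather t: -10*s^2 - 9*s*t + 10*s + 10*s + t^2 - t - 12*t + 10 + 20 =-10*s^2 + 20*s + t^2 + t*(-9*s - 13) + 30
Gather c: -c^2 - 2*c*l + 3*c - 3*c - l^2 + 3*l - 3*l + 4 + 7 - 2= -c^2 - 2*c*l - l^2 + 9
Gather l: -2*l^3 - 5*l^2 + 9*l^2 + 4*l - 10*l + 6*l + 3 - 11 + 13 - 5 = -2*l^3 + 4*l^2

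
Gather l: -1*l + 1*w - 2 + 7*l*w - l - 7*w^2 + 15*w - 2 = l*(7*w - 2) - 7*w^2 + 16*w - 4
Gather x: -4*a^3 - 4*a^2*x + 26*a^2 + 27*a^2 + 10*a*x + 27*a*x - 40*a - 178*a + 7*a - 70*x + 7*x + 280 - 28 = -4*a^3 + 53*a^2 - 211*a + x*(-4*a^2 + 37*a - 63) + 252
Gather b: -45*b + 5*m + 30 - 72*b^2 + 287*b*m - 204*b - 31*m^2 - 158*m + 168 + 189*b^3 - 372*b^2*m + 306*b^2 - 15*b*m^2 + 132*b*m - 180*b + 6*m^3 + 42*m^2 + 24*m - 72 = 189*b^3 + b^2*(234 - 372*m) + b*(-15*m^2 + 419*m - 429) + 6*m^3 + 11*m^2 - 129*m + 126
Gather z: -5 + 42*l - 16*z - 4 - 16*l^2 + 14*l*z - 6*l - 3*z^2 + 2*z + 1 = -16*l^2 + 36*l - 3*z^2 + z*(14*l - 14) - 8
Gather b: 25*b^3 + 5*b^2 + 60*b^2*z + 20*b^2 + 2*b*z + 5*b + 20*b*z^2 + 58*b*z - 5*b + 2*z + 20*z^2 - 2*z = 25*b^3 + b^2*(60*z + 25) + b*(20*z^2 + 60*z) + 20*z^2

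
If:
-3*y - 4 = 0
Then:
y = -4/3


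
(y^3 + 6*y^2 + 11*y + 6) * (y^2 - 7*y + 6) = y^5 - y^4 - 25*y^3 - 35*y^2 + 24*y + 36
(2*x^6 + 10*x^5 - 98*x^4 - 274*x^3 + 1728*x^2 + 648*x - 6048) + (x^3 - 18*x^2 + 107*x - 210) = 2*x^6 + 10*x^5 - 98*x^4 - 273*x^3 + 1710*x^2 + 755*x - 6258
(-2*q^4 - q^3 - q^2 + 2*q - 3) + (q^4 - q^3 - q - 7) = -q^4 - 2*q^3 - q^2 + q - 10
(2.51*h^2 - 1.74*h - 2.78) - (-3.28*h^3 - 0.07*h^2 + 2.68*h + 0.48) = 3.28*h^3 + 2.58*h^2 - 4.42*h - 3.26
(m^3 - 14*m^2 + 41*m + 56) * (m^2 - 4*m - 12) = m^5 - 18*m^4 + 85*m^3 + 60*m^2 - 716*m - 672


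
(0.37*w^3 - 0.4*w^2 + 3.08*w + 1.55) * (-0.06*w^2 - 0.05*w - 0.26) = -0.0222*w^5 + 0.0055*w^4 - 0.261*w^3 - 0.143*w^2 - 0.8783*w - 0.403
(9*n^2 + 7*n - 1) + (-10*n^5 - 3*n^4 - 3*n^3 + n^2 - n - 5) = -10*n^5 - 3*n^4 - 3*n^3 + 10*n^2 + 6*n - 6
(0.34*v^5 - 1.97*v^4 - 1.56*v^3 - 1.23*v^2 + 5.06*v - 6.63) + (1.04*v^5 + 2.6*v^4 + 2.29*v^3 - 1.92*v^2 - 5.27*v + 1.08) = 1.38*v^5 + 0.63*v^4 + 0.73*v^3 - 3.15*v^2 - 0.21*v - 5.55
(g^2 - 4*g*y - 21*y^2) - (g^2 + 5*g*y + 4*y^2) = -9*g*y - 25*y^2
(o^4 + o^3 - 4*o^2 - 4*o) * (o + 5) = o^5 + 6*o^4 + o^3 - 24*o^2 - 20*o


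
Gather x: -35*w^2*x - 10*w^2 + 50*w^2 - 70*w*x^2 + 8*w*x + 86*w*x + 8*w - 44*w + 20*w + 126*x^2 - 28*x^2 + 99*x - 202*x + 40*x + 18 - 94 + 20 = 40*w^2 - 16*w + x^2*(98 - 70*w) + x*(-35*w^2 + 94*w - 63) - 56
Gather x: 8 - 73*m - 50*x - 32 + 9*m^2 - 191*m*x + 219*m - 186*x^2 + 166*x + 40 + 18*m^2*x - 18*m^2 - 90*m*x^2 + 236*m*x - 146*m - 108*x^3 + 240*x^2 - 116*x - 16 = -9*m^2 - 108*x^3 + x^2*(54 - 90*m) + x*(18*m^2 + 45*m)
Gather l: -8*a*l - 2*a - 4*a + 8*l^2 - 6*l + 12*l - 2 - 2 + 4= -6*a + 8*l^2 + l*(6 - 8*a)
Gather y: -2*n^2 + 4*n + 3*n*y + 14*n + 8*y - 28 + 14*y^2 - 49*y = -2*n^2 + 18*n + 14*y^2 + y*(3*n - 41) - 28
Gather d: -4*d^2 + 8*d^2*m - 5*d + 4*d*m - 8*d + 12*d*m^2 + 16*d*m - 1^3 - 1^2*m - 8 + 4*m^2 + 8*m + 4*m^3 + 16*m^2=d^2*(8*m - 4) + d*(12*m^2 + 20*m - 13) + 4*m^3 + 20*m^2 + 7*m - 9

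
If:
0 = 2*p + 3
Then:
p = -3/2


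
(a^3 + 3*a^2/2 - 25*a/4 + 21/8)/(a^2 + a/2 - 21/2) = (a^2 - 2*a + 3/4)/(a - 3)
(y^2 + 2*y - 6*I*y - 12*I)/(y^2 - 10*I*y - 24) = (y + 2)/(y - 4*I)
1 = 1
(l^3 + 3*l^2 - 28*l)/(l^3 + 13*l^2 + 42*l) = (l - 4)/(l + 6)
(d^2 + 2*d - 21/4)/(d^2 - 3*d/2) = (d + 7/2)/d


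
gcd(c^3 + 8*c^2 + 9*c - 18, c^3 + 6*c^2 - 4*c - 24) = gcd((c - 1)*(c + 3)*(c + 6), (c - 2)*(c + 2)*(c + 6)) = c + 6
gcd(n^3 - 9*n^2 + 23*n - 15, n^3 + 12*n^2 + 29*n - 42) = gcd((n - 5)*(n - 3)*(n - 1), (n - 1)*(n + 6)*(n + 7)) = n - 1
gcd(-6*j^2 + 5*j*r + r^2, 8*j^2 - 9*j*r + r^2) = -j + r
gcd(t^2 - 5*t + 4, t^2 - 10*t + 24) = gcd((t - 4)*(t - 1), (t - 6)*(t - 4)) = t - 4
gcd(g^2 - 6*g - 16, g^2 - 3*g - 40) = g - 8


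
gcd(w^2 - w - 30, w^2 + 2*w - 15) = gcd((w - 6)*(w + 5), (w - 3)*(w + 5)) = w + 5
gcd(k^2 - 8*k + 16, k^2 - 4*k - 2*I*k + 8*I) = k - 4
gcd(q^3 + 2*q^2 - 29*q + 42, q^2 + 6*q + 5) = 1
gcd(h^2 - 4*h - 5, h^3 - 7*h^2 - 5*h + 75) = h - 5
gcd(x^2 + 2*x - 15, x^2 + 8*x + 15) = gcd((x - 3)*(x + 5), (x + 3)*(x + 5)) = x + 5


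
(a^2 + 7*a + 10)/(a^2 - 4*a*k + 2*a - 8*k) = (a + 5)/(a - 4*k)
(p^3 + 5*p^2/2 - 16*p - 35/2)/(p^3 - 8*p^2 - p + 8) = (2*p^2 + 3*p - 35)/(2*(p^2 - 9*p + 8))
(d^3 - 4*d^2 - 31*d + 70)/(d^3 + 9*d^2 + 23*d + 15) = (d^2 - 9*d + 14)/(d^2 + 4*d + 3)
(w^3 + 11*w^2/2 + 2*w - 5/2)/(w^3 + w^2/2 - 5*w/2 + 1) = (w^2 + 6*w + 5)/(w^2 + w - 2)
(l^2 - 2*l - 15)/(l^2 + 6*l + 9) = (l - 5)/(l + 3)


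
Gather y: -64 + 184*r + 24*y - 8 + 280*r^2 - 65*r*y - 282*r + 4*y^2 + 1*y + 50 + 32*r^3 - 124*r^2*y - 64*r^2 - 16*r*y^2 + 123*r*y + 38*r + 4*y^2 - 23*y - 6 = 32*r^3 + 216*r^2 - 60*r + y^2*(8 - 16*r) + y*(-124*r^2 + 58*r + 2) - 28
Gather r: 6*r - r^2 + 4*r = -r^2 + 10*r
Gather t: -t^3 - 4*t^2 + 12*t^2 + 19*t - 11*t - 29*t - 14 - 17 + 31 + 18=-t^3 + 8*t^2 - 21*t + 18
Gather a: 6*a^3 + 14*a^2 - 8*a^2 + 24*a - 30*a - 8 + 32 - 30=6*a^3 + 6*a^2 - 6*a - 6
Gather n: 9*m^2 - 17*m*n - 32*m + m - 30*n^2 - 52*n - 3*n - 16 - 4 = 9*m^2 - 31*m - 30*n^2 + n*(-17*m - 55) - 20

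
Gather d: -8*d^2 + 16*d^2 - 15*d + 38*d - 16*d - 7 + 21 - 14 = 8*d^2 + 7*d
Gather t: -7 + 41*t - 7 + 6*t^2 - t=6*t^2 + 40*t - 14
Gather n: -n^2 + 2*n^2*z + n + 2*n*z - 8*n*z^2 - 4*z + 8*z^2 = n^2*(2*z - 1) + n*(-8*z^2 + 2*z + 1) + 8*z^2 - 4*z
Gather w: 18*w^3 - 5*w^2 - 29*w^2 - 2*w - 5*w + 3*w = 18*w^3 - 34*w^2 - 4*w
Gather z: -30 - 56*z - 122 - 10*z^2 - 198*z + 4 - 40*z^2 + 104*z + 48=-50*z^2 - 150*z - 100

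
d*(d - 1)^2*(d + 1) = d^4 - d^3 - d^2 + d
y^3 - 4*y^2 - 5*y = y*(y - 5)*(y + 1)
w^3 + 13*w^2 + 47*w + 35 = (w + 1)*(w + 5)*(w + 7)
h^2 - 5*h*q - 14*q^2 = (h - 7*q)*(h + 2*q)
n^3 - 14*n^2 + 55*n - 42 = (n - 7)*(n - 6)*(n - 1)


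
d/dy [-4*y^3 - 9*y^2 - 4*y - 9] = -12*y^2 - 18*y - 4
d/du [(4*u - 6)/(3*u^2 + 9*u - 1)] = 2*(-6*u^2 + 18*u + 25)/(9*u^4 + 54*u^3 + 75*u^2 - 18*u + 1)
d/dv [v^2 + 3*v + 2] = 2*v + 3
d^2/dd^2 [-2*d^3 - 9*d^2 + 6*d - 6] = -12*d - 18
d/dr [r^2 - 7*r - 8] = 2*r - 7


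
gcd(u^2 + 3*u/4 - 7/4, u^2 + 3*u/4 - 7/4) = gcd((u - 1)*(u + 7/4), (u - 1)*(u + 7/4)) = u^2 + 3*u/4 - 7/4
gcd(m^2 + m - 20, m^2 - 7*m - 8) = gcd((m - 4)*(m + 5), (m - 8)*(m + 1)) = 1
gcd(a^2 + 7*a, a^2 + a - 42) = a + 7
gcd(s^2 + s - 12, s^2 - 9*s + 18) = s - 3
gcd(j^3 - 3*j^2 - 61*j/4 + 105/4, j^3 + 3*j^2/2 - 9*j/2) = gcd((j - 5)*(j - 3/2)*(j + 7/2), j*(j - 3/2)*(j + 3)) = j - 3/2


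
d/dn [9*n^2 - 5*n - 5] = 18*n - 5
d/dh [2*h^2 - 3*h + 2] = 4*h - 3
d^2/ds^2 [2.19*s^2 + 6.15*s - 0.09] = 4.38000000000000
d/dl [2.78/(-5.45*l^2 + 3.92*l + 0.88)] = (30.302*l - 10.8976)/(-5.45*l^2 + 3.92*l + 0.88)^2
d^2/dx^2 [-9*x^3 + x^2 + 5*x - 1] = 2 - 54*x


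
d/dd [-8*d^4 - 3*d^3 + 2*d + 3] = -32*d^3 - 9*d^2 + 2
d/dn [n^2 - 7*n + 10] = 2*n - 7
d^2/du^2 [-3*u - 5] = 0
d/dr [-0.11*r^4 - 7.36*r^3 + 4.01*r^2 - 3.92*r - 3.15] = -0.44*r^3 - 22.08*r^2 + 8.02*r - 3.92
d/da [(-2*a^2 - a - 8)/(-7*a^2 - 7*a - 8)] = (7*a^2 - 80*a - 48)/(49*a^4 + 98*a^3 + 161*a^2 + 112*a + 64)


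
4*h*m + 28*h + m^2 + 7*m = (4*h + m)*(m + 7)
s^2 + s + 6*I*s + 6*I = (s + 1)*(s + 6*I)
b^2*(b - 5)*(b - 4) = b^4 - 9*b^3 + 20*b^2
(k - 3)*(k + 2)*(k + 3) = k^3 + 2*k^2 - 9*k - 18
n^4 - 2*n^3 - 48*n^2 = n^2*(n - 8)*(n + 6)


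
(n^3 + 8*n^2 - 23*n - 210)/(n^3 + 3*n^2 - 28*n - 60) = (n + 7)/(n + 2)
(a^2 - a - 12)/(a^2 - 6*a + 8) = (a + 3)/(a - 2)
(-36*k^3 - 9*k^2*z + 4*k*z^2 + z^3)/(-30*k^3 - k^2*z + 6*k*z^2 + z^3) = (-12*k^2 + k*z + z^2)/(-10*k^2 + 3*k*z + z^2)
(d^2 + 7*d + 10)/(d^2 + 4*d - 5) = (d + 2)/(d - 1)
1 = 1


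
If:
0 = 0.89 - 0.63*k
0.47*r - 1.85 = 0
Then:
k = 1.41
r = 3.94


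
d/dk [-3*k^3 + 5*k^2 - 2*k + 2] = -9*k^2 + 10*k - 2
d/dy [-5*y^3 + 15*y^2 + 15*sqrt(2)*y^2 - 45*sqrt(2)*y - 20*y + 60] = -15*y^2 + 30*y + 30*sqrt(2)*y - 45*sqrt(2) - 20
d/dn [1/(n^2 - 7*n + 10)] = (7 - 2*n)/(n^2 - 7*n + 10)^2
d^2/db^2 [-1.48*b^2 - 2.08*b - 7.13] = -2.96000000000000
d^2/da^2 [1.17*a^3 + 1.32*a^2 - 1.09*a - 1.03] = 7.02*a + 2.64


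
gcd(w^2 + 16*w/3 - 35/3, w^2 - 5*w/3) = w - 5/3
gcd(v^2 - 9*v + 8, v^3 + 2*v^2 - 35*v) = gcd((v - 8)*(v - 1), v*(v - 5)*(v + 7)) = 1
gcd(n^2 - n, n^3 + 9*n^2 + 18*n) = n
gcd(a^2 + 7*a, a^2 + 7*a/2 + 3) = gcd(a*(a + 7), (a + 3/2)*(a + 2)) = 1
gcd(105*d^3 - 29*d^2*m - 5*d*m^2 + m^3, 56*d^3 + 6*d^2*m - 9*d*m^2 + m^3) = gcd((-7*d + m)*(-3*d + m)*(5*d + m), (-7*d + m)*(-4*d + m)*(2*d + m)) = 7*d - m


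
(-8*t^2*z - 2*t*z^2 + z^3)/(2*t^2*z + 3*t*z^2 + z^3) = (-4*t + z)/(t + z)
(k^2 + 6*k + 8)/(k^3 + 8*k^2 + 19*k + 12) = (k + 2)/(k^2 + 4*k + 3)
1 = 1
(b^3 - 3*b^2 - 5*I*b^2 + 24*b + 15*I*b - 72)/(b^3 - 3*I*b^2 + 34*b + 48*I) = (b - 3)/(b + 2*I)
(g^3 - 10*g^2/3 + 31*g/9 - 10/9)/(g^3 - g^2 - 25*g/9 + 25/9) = (3*g - 2)/(3*g + 5)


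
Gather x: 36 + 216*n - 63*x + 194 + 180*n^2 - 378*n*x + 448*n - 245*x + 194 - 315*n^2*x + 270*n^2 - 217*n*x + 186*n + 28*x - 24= 450*n^2 + 850*n + x*(-315*n^2 - 595*n - 280) + 400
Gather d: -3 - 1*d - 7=-d - 10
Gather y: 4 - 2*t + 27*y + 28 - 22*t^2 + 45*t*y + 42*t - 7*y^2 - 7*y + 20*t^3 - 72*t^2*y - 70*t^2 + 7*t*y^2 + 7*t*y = 20*t^3 - 92*t^2 + 40*t + y^2*(7*t - 7) + y*(-72*t^2 + 52*t + 20) + 32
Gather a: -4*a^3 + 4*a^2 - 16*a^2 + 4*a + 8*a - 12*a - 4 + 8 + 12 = -4*a^3 - 12*a^2 + 16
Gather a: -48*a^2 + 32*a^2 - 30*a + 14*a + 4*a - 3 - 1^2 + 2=-16*a^2 - 12*a - 2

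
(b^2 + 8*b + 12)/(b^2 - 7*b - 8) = (b^2 + 8*b + 12)/(b^2 - 7*b - 8)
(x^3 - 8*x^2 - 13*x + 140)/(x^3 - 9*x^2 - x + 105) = (x + 4)/(x + 3)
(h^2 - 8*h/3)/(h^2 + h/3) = (3*h - 8)/(3*h + 1)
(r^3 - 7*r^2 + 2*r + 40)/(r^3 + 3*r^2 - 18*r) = (r^3 - 7*r^2 + 2*r + 40)/(r*(r^2 + 3*r - 18))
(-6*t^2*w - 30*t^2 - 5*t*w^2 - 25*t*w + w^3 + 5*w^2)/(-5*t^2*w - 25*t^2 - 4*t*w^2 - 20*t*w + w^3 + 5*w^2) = (6*t - w)/(5*t - w)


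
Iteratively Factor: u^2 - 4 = (u + 2)*(u - 2)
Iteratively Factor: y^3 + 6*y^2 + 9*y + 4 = (y + 1)*(y^2 + 5*y + 4) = (y + 1)*(y + 4)*(y + 1)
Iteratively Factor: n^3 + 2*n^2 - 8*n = (n + 4)*(n^2 - 2*n) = n*(n + 4)*(n - 2)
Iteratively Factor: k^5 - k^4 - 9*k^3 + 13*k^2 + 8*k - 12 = (k + 1)*(k^4 - 2*k^3 - 7*k^2 + 20*k - 12) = (k - 1)*(k + 1)*(k^3 - k^2 - 8*k + 12) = (k - 2)*(k - 1)*(k + 1)*(k^2 + k - 6) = (k - 2)*(k - 1)*(k + 1)*(k + 3)*(k - 2)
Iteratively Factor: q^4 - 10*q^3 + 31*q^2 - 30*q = (q - 5)*(q^3 - 5*q^2 + 6*q) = (q - 5)*(q - 3)*(q^2 - 2*q) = q*(q - 5)*(q - 3)*(q - 2)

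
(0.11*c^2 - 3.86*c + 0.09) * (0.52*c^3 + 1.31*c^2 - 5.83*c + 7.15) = 0.0572*c^5 - 1.8631*c^4 - 5.6511*c^3 + 23.4082*c^2 - 28.1237*c + 0.6435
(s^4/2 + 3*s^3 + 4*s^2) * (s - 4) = s^5/2 + s^4 - 8*s^3 - 16*s^2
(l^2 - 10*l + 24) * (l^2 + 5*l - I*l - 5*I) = l^4 - 5*l^3 - I*l^3 - 26*l^2 + 5*I*l^2 + 120*l + 26*I*l - 120*I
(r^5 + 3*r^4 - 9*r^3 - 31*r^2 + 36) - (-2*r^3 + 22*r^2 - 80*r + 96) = r^5 + 3*r^4 - 7*r^3 - 53*r^2 + 80*r - 60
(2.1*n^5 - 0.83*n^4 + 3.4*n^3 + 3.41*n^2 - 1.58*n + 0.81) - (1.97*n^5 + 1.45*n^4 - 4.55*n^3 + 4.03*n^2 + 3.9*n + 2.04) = 0.13*n^5 - 2.28*n^4 + 7.95*n^3 - 0.62*n^2 - 5.48*n - 1.23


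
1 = 1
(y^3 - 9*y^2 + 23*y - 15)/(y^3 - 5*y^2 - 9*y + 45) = (y - 1)/(y + 3)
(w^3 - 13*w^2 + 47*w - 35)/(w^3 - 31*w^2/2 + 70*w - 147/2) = 2*(w^2 - 6*w + 5)/(2*w^2 - 17*w + 21)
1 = 1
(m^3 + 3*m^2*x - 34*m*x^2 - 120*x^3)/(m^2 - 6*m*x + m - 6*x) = (m^2 + 9*m*x + 20*x^2)/(m + 1)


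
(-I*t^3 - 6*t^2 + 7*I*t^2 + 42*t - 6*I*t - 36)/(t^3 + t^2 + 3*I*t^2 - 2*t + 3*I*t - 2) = (-I*t^3 + t^2*(-6 + 7*I) + 6*t*(7 - I) - 36)/(t^3 + t^2*(1 + 3*I) + t*(-2 + 3*I) - 2)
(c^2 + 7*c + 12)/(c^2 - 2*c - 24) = (c + 3)/(c - 6)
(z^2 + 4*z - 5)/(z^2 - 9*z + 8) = (z + 5)/(z - 8)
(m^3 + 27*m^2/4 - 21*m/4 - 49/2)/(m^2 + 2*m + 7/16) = 4*(m^2 + 5*m - 14)/(4*m + 1)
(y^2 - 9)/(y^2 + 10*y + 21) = (y - 3)/(y + 7)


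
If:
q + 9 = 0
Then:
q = -9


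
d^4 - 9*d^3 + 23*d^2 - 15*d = d*(d - 5)*(d - 3)*(d - 1)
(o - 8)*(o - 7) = o^2 - 15*o + 56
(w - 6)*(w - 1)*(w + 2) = w^3 - 5*w^2 - 8*w + 12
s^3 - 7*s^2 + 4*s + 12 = (s - 6)*(s - 2)*(s + 1)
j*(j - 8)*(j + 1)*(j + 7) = j^4 - 57*j^2 - 56*j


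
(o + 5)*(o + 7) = o^2 + 12*o + 35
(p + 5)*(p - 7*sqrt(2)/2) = p^2 - 7*sqrt(2)*p/2 + 5*p - 35*sqrt(2)/2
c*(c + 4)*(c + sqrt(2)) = c^3 + sqrt(2)*c^2 + 4*c^2 + 4*sqrt(2)*c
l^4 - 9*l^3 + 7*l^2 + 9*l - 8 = (l - 8)*(l - 1)^2*(l + 1)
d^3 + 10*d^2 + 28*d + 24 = (d + 2)^2*(d + 6)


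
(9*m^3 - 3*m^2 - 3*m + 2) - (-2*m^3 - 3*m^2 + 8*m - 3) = 11*m^3 - 11*m + 5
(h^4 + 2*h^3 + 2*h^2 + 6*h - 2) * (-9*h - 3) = -9*h^5 - 21*h^4 - 24*h^3 - 60*h^2 + 6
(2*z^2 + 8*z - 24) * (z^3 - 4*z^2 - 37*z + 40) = 2*z^5 - 130*z^3 - 120*z^2 + 1208*z - 960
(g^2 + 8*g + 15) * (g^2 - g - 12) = g^4 + 7*g^3 - 5*g^2 - 111*g - 180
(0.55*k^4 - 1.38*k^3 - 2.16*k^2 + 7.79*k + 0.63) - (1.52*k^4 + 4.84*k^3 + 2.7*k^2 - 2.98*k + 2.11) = -0.97*k^4 - 6.22*k^3 - 4.86*k^2 + 10.77*k - 1.48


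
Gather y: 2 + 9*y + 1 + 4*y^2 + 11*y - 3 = 4*y^2 + 20*y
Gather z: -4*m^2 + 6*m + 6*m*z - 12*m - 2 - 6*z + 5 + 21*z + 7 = -4*m^2 - 6*m + z*(6*m + 15) + 10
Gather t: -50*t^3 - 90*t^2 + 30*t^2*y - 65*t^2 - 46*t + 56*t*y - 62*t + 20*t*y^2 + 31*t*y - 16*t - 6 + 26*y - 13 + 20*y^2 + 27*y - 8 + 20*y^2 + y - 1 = -50*t^3 + t^2*(30*y - 155) + t*(20*y^2 + 87*y - 124) + 40*y^2 + 54*y - 28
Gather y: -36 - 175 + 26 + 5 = -180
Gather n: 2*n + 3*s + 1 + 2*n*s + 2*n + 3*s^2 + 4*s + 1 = n*(2*s + 4) + 3*s^2 + 7*s + 2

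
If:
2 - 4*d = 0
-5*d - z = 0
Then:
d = 1/2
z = -5/2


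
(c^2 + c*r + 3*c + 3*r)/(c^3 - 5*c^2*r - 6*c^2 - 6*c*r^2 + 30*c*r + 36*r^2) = (-c - 3)/(-c^2 + 6*c*r + 6*c - 36*r)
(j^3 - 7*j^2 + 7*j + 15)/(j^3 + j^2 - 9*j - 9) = (j - 5)/(j + 3)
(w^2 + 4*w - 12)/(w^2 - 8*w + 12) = (w + 6)/(w - 6)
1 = 1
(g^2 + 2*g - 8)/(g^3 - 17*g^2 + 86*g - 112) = (g + 4)/(g^2 - 15*g + 56)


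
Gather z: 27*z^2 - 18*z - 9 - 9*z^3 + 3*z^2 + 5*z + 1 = -9*z^3 + 30*z^2 - 13*z - 8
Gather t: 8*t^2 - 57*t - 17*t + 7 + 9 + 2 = 8*t^2 - 74*t + 18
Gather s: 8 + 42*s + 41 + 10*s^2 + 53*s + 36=10*s^2 + 95*s + 85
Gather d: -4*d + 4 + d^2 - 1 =d^2 - 4*d + 3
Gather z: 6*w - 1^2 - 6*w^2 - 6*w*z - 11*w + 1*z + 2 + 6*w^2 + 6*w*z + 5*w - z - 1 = 0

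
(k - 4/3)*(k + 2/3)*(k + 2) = k^3 + 4*k^2/3 - 20*k/9 - 16/9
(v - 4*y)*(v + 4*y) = v^2 - 16*y^2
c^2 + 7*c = c*(c + 7)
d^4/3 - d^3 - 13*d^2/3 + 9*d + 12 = (d/3 + 1)*(d - 4)*(d - 3)*(d + 1)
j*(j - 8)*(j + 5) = j^3 - 3*j^2 - 40*j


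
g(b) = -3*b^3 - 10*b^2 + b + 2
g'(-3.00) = -20.00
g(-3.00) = -10.00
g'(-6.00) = -203.00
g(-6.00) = 284.00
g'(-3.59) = -43.19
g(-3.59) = 8.33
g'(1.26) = -38.49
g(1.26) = -18.62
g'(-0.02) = 1.40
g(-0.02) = 1.98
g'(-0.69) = 10.52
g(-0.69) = -2.47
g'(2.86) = -129.82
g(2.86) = -147.12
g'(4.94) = -317.43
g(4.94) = -598.76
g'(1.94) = -71.67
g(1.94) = -55.60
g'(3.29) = -162.22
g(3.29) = -209.78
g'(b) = -9*b^2 - 20*b + 1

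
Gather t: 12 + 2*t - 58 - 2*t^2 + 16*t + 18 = -2*t^2 + 18*t - 28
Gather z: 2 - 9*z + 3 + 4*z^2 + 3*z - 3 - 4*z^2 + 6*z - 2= 0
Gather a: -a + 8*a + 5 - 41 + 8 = 7*a - 28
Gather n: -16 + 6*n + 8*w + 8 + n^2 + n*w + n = n^2 + n*(w + 7) + 8*w - 8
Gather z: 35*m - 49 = 35*m - 49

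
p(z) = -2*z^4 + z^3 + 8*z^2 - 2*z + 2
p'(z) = -8*z^3 + 3*z^2 + 16*z - 2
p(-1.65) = 7.76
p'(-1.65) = 15.70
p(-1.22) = 10.10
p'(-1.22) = -2.53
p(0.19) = 1.91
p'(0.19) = 1.09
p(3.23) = -104.99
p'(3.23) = -188.61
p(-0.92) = 8.40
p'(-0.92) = -7.95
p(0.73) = 4.62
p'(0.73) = 8.17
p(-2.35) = -23.09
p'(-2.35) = 80.79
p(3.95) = -306.33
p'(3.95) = -385.03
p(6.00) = -2098.00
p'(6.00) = -1526.00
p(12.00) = -38614.00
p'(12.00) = -13202.00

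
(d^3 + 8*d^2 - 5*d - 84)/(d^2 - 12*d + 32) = (d^3 + 8*d^2 - 5*d - 84)/(d^2 - 12*d + 32)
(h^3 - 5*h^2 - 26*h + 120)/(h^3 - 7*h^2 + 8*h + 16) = (h^2 - h - 30)/(h^2 - 3*h - 4)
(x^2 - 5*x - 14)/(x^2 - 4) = (x - 7)/(x - 2)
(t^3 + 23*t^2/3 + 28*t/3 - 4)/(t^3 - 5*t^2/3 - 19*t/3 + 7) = (3*t^3 + 23*t^2 + 28*t - 12)/(3*t^3 - 5*t^2 - 19*t + 21)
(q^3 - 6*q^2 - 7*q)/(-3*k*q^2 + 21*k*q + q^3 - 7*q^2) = (q + 1)/(-3*k + q)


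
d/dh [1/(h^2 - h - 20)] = (1 - 2*h)/(-h^2 + h + 20)^2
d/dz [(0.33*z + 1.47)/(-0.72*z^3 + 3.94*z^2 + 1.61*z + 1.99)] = (0.4752*z^3 + 1.875*z^2 - 11.5836*z - 1.71)/(0.5184*z^6 - 5.6736*z^5 + 13.2052*z^4 + 9.8212*z^3 + 18.2733*z^2 + 6.4078*z + 3.9601)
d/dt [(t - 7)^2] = 2*t - 14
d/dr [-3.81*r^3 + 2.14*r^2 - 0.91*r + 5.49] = -11.43*r^2 + 4.28*r - 0.91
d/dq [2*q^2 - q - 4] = 4*q - 1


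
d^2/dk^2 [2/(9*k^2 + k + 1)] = 4*(-81*k^2 - 9*k + (18*k + 1)^2 - 9)/(9*k^2 + k + 1)^3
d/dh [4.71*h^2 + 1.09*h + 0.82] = 9.42*h + 1.09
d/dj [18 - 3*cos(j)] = 3*sin(j)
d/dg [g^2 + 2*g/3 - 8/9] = 2*g + 2/3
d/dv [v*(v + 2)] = 2*v + 2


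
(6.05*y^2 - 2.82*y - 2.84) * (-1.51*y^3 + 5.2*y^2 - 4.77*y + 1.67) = -9.1355*y^5 + 35.7182*y^4 - 39.2341*y^3 + 8.7869*y^2 + 8.8374*y - 4.7428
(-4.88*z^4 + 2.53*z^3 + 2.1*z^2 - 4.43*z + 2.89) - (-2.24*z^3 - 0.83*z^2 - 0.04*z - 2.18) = -4.88*z^4 + 4.77*z^3 + 2.93*z^2 - 4.39*z + 5.07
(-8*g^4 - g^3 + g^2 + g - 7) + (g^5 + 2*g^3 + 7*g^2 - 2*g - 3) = g^5 - 8*g^4 + g^3 + 8*g^2 - g - 10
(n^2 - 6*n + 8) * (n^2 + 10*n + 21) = n^4 + 4*n^3 - 31*n^2 - 46*n + 168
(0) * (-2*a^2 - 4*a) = 0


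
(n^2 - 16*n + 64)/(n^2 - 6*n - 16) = (n - 8)/(n + 2)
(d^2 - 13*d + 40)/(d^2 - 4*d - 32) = (d - 5)/(d + 4)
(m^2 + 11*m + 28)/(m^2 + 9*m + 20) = (m + 7)/(m + 5)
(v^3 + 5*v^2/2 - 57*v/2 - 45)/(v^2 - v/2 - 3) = (v^2 + v - 30)/(v - 2)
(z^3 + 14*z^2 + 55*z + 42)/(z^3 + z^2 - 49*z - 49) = (z + 6)/(z - 7)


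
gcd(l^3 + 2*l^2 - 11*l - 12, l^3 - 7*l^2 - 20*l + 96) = l^2 + l - 12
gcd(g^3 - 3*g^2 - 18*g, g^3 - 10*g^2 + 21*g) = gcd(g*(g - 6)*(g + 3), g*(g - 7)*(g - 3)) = g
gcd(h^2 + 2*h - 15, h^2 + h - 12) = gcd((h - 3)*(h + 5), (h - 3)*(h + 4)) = h - 3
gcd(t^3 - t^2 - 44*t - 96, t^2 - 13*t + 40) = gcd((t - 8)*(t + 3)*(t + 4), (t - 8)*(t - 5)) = t - 8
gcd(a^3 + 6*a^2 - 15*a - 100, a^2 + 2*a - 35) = 1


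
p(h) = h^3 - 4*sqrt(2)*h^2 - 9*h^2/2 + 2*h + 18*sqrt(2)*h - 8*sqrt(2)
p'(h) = 3*h^2 - 8*sqrt(2)*h - 9*h + 2 + 18*sqrt(2)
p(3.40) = 3.93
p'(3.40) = -6.93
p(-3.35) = -254.87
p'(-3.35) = 129.17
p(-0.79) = -39.84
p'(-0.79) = 45.38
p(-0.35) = -22.21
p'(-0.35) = 34.93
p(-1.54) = -81.34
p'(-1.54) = 65.85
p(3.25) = 4.96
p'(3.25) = -6.88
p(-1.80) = -99.47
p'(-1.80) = 73.74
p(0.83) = 5.05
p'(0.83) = 12.66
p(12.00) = 583.57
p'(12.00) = 215.69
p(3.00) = 6.64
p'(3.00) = -6.49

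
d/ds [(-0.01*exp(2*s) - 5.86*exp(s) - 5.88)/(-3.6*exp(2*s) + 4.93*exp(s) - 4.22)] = (-21.1453*exp(2*s) - 42.2516*exp(s) + 53.7176)*exp(s)/(12.96*exp(4*s) - 35.496*exp(3*s) + 54.6889*exp(2*s) - 41.6092*exp(s) + 17.8084)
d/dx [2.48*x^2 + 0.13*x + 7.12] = 4.96*x + 0.13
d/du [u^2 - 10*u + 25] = 2*u - 10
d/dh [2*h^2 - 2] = 4*h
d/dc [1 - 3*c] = -3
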